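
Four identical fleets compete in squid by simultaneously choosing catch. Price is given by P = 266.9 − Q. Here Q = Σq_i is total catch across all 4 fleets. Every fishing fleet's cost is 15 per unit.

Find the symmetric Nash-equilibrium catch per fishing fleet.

A representative fishing fleet's profit is π_i = q_i(266.9 − Q) − 15q_i, with Q = q_i + Σ_{j≠i} q_j.
First-order condition: 251.9 − 2q_i − Σ_{j≠i} q_j = 0.
In a symmetric equilibrium every fishing fleet chooses the same q, so Σ_{j≠i} q_j = 3q. The condition becomes 251.9 − 5q = 0, giving q = 251.9/5 = 50.38.

50.38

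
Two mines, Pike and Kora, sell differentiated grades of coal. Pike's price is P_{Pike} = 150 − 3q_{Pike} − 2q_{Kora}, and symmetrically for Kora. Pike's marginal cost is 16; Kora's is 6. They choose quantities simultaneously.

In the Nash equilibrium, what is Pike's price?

Mine Pike's profit: π = q_{Pike}(150 − 3q_{Pike} − 2q_{Kora}) − 16q_{Pike}.
∂π/∂q_{Pike} = 134 − 6q_{Pike} − 2q_{Kora} = 0 ⇒ q_{Pike} = 67/3 − (1/3)q_{Kora}.
Similarly q_{Kora} = 24 − (1/3)q_{Pike}.
Solving the two reaction functions simultaneously: (1 − (−1/3)(−1/3))q_{Pike} = 67/3 − (1/3)·24, so (8/9)q_{Pike} = 43/3 and q_{Pike} = 16.125.
Then q_{Kora} = 24 − (1/3)·16.125 = 18.625.
P_{Pike} = 150 − 3·16.125 − 2·18.625 = 64.375.

64.375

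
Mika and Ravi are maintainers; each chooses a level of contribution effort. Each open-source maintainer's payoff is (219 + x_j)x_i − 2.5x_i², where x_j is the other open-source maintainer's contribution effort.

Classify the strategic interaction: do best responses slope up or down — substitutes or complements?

strategic complements

Mika's payoff is (219 + x_R)x_M − 2.5x_M².
∂π/∂x_M = 219 + x_R − 5x_M = 0, so x_M = 43.8 + 0.2x_R.
The best-response slope dx_M/dx_R = 0.2 > 0: the reaction function is upward-sloping, so the choices are strategic complements.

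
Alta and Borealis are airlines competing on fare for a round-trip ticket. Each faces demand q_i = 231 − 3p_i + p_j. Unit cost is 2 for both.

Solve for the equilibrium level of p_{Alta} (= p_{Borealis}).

Alta's profit: π = (p_{Alta} − 2)(231 − 3p_{Alta} + p_{Borealis}).
∂π/∂p_{Alta} = 237 − 6p_{Alta} + p_{Borealis} = 0 ⇒ p_{Alta} = 39.5 + (1/6)p_{Borealis}.
By symmetry p_{Borealis} = p_{Alta}; substituting into the reaction function, (5/6)p_{Alta} = 39.5 and p_{Alta} = 47.4.

47.4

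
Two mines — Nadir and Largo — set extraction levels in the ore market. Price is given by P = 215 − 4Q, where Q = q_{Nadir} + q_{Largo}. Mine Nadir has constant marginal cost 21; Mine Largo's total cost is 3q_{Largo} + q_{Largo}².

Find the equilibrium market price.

Mine Nadir's profit: π = q_{Nadir}(215 − 4(q_{Nadir} + q_{Largo})) − 21q_{Nadir}.
∂π/∂q_{Nadir} = 194 − 8q_{Nadir} − 4q_{Largo} = 0, so q_{Nadir} = 24.25 − 0.5q_{Largo}.
For Largo: ∂π/∂q_{Largo} = 212 − 10q_{Largo} − 4q_{Nadir} = 0 ⇒ q_{Largo} = 21.2 − 0.4q_{Nadir}.
Substituting the second reaction function into the first: q_{Nadir} = 24.25 − 0.5(21.2 − 0.4q_{Nadir}), which gives 0.8q_{Nadir} = 13.65 ⇒ q_{Nadir} = 17.0625.
Then q_{Largo} = 21.2 − 0.4·17.0625 = 14.375.
Equilibrium price: P = 215 − 4·31.4375 = 89.25.

89.25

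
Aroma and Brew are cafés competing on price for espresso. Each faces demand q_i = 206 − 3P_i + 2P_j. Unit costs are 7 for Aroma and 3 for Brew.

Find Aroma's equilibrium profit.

7203

Aroma's profit: π = (P_{Aroma} − 7)(206 − 3P_{Aroma} + 2P_{Brew}).
∂π/∂P_{Aroma} = 227 − 6P_{Aroma} + 2P_{Brew} = 0 ⇒ P_{Aroma} = 227/6 + (1/3)P_{Brew}.
Similarly P_{Brew} = 215/6 + (1/3)P_{Aroma}.
Substituting the second reaction function into the first: P_{Aroma} = 227/6 + (1/3)(215/6 + (1/3)P_{Aroma}), which gives (8/9)P_{Aroma} = 448/9 ⇒ P_{Aroma} = 56.
Then P_{Brew} = 215/6 + (1/3)·56 = 54.5.
q_{Aroma} = 206 − 3·56 + 2·54.5 = 147.
Profit = (56 − 7)·147 = 7203.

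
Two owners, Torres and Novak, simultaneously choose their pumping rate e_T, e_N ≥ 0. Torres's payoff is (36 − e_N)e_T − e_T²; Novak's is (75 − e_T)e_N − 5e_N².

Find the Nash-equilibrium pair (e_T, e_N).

Expanding Torres's payoff: 36e_T − e_Ne_T − e_T².
∂π/∂e_T = 36 − e_N − 2e_T = 0, so e_T = 18 − 0.5e_N.
Likewise for Novak: e_N = 7.5 − 0.1e_T.
Substituting the second reaction function into the first: e_T = 18 − 0.5(7.5 − 0.1e_T), which gives 0.95e_T = 14.25 ⇒ e_T = 15.
Then e_N = 7.5 − 0.1·15 = 6.

15, 6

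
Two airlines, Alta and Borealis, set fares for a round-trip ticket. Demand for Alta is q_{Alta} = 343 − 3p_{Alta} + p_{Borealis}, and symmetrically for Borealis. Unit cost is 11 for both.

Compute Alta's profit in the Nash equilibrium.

Alta's profit: π = (p_{Alta} − 11)(343 − 3p_{Alta} + p_{Borealis}).
∂π/∂p_{Alta} = 376 − 6p_{Alta} + p_{Borealis} = 0 ⇒ p_{Alta} = 188/3 + (1/6)p_{Borealis}.
The game is symmetric, so in equilibrium p_{Borealis} = p_{Alta}: the reaction function gives (5/6)p_{Alta} = 188/3, hence p_{Alta} = 75.2.
q_{Alta} = 343 − 3·75.2 + 75.2 = 192.6.
Profit = (75.2 − 11)·192.6 = 12364.92.

12364.92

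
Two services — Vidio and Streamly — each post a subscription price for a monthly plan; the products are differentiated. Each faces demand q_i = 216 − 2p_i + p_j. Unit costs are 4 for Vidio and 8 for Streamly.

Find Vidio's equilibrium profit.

10138.88

Vidio's profit: π = (p_{Vidio} − 4)(216 − 2p_{Vidio} + p_{Streamly}).
∂π/∂p_{Vidio} = 224 − 4p_{Vidio} + p_{Streamly} = 0 ⇒ p_{Vidio} = 56 + 0.25p_{Streamly}.
Similarly p_{Streamly} = 58 + 0.25p_{Vidio}.
Substituting the second reaction function into the first: p_{Vidio} = 56 + 0.25(58 + 0.25p_{Vidio}), which gives 0.9375p_{Vidio} = 70.5 ⇒ p_{Vidio} = 75.2.
Then p_{Streamly} = 58 + 0.25·75.2 = 76.8.
q_{Vidio} = 216 − 2·75.2 + 76.8 = 142.4.
Profit = (75.2 − 4)·142.4 = 10138.88.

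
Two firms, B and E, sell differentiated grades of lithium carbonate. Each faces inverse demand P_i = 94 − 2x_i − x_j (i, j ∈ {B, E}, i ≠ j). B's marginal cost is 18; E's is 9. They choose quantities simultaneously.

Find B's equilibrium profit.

426.32

Firm B's profit: π = x_B(94 − 2x_B − x_E) − 18x_B.
∂π/∂x_B = 76 − 4x_B − x_E = 0 ⇒ x_B = 19 − 0.25x_E.
Similarly x_E = 21.25 − 0.25x_B.
Plugging x_E into B's best response: x_B = 19 − 0.25(21.25 − 0.25x_B) ⇒ 0.9375x_B = 13.6875, so x_B = 14.6.
Then x_E = 21.25 − 0.25·14.6 = 17.6.
P_B = 94 − 2·14.6 − 17.6 = 47.2.
Profit = (47.2 − 18)·14.6 = 426.32.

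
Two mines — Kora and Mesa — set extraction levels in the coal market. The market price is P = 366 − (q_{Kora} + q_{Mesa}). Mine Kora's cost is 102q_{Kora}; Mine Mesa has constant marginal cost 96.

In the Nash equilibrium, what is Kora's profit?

Mine Kora's profit: π = q_{Kora}(366 − (q_{Kora} + q_{Mesa})) − 102q_{Kora}.
∂π/∂q_{Kora} = 264 − 2q_{Kora} − q_{Mesa} = 0, so q_{Kora} = 132 − 0.5q_{Mesa}.
By the same steps for Mesa: q_{Mesa} = 135 − 0.5q_{Kora}.
Solving the two reaction functions simultaneously: (1 − (−0.5)(−0.5))q_{Kora} = 132 − 0.5·135, so 0.75q_{Kora} = 64.5 and q_{Kora} = 86.
Then q_{Mesa} = 135 − 0.5·86 = 92.
Price P = 366 − 178 = 188.
Kora's profit: (188 − 102)·86 = 7396.

7396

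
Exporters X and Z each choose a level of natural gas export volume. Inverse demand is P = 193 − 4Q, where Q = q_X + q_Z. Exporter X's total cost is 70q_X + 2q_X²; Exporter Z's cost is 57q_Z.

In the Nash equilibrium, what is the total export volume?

Exporter X's profit: π = q_X(193 − 4(q_X + q_Z)) − 70q_X − 2q_X².
∂π/∂q_X = 123 − 12q_X − 4q_Z = 0, so q_X = 10.25 − (1/3)q_Z.
For Z: ∂π/∂q_Z = 136 − 8q_Z − 4q_X = 0 ⇒ q_Z = 17 − 0.5q_X.
Substituting the second reaction function into the first: q_X = 10.25 − (1/3)(17 − 0.5q_X), which gives (5/6)q_X = 55/12 ⇒ q_X = 5.5.
Then q_Z = 17 − 0.5·5.5 = 14.25.
Total export volume: 5.5 + 14.25 = 19.75.

19.75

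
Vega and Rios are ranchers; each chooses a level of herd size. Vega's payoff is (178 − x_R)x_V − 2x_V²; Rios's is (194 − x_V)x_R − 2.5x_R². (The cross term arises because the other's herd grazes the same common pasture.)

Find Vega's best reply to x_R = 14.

Expanding Vega's payoff: 178x_V − x_Rx_V − 2x_V².
∂π/∂x_V = 178 − x_R − 4x_V = 0, so x_V = 44.5 − 0.25x_R.
At x_R = 14: x_V = 44.5 − 0.25·14 = 41.

41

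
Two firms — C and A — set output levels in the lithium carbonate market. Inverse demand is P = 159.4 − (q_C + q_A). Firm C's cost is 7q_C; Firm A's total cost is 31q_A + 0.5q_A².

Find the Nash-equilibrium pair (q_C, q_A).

Firm C's profit: π = q_C(159.4 − (q_C + q_A)) − 7q_C.
∂π/∂q_C = 152.4 − 2q_C − q_A = 0, so q_C = 76.2 − 0.5q_A.
For A: ∂π/∂q_A = 128.4 − 3q_A − q_C = 0 ⇒ q_A = 42.8 − (1/3)q_C.
Plugging q_A into C's best response: q_C = 76.2 − 0.5(42.8 − (1/3)q_C) ⇒ (5/6)q_C = 54.8, so q_C = 65.76.
Then q_A = 42.8 − (1/3)·65.76 = 20.88.

65.76, 20.88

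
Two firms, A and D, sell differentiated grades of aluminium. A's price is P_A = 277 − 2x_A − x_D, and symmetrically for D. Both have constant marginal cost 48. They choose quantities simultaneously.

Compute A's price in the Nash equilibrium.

139.6

Firm A's profit: π = x_A(277 − 2x_A − x_D) − 48x_A.
∂π/∂x_A = 229 − 4x_A − x_D = 0 ⇒ x_A = 57.25 − 0.25x_D.
Setting x_A = x_D in the reaction function: x_A = 57.25 − 0.25x_A, so x_A = 57.25 / 1.25 = 45.8.
P_A = 277 − 2·45.8 − 45.8 = 139.6.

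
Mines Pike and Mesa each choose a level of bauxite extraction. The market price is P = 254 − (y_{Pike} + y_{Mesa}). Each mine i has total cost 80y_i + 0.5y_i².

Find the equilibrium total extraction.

Mine Pike's profit: π = y_{Pike}(254 − (y_{Pike} + y_{Mesa})) − 80y_{Pike} − 0.5y_{Pike}².
∂π/∂y_{Pike} = 174 − 3y_{Pike} − y_{Mesa} = 0, so y_{Pike} = 58 − (1/3)y_{Mesa}.
Setting y_{Pike} = y_{Mesa} in the reaction function: y_{Pike} = 58 − (1/3)y_{Pike}, so y_{Pike} = 58 / (4/3) = 43.5.
Total extraction: 43.5 + 43.5 = 87.

87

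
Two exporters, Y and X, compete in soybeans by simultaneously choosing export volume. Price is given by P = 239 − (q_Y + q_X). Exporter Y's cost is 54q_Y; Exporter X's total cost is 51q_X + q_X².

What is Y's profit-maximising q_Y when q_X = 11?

87

Exporter Y's profit: π = q_Y(239 − (q_Y + q_X)) − 54q_Y.
∂π/∂q_Y = 185 − 2q_Y − q_X = 0, so q_Y = 92.5 − 0.5q_X.
At q_X = 11: q_Y = 92.5 − 0.5·11 = 87.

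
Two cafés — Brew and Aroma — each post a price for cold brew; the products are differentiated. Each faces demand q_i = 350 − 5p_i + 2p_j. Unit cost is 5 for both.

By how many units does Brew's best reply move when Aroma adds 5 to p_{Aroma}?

Brew's profit: π = (p_{Brew} − 5)(350 − 5p_{Brew} + 2p_{Aroma}).
∂π/∂p_{Brew} = 375 − 10p_{Brew} + 2p_{Aroma} = 0 ⇒ p_{Brew} = 37.5 + 0.2p_{Aroma}.
The reaction-function slope is 0.2, so a 5-unit rise in p_{Aroma} moves p_{Brew} by 0.2 × 5 = 1. Brew's best response rises — the actions are strategic complements.

1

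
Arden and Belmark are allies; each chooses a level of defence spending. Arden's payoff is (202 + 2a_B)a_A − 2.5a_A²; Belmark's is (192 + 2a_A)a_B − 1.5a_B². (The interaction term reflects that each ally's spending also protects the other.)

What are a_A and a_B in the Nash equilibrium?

Expanding Arden's payoff: 202a_A + 2a_Ba_A − 2.5a_A².
∂π/∂a_A = 202 + 2a_B − 5a_A = 0, so a_A = 40.4 + 0.4a_B.
Likewise for Belmark: a_B = 64 + (2/3)a_A.
Substituting the second reaction function into the first: a_A = 40.4 + 0.4(64 + (2/3)a_A), which gives (11/15)a_A = 66 ⇒ a_A = 90.
Then a_B = 64 + (2/3)·90 = 124.

90, 124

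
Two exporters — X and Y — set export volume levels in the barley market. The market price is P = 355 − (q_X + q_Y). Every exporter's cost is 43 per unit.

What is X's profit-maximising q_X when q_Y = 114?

99

Exporter X's profit: π = q_X(355 − (q_X + q_Y)) − 43q_X.
∂π/∂q_X = 312 − 2q_X − q_Y = 0, so q_X = 156 − 0.5q_Y.
At q_Y = 114: q_X = 156 − 0.5·114 = 99.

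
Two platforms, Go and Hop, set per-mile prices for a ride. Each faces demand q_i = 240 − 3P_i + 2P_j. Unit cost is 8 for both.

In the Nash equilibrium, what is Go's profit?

10092

Go's profit: π = (P_{Go} − 8)(240 − 3P_{Go} + 2P_{Hop}).
∂π/∂P_{Go} = 264 − 6P_{Go} + 2P_{Hop} = 0 ⇒ P_{Go} = 44 + (1/3)P_{Hop}.
Setting P_{Go} = P_{Hop} in the reaction function: P_{Go} = 44 + (1/3)P_{Go}, so P_{Go} = 44 / (2/3) = 66.
q_{Go} = 240 − 3·66 + 2·66 = 174.
Profit = (66 − 8)·174 = 10092.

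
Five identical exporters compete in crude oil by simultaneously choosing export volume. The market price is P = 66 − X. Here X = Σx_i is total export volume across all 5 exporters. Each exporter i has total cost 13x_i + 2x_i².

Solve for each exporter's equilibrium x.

5.3

A representative exporter's profit is π_i = x_i(66 − X) − 13x_i − 2x_i², with X = x_i + Σ_{j≠i} x_j.
First-order condition: 53 − 6x_i − Σ_{j≠i} x_j = 0.
Imposing symmetry (x_j = x for all j) turns Σ_{j≠i} x_j into 4x, so 53 = 10x and x = 5.3.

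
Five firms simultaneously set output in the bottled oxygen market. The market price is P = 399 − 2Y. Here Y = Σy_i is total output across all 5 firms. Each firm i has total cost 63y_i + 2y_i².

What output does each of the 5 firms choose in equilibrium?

A representative firm's profit is π_i = y_i(399 − 2Y) − 63y_i − 2y_i², with Y = y_i + Σ_{j≠i} y_j.
First-order condition: 336 − 8y_i − 2Σ_{j≠i} y_j = 0.
Imposing symmetry (y_j = y for all j) turns Σ_{j≠i} y_j into 4y, so 336 = 16y and y = 21.

21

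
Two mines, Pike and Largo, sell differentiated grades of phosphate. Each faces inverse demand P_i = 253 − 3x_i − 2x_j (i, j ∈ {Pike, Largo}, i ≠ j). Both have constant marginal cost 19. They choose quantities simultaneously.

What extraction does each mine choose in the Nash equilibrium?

Mine Pike's profit: π = x_{Pike}(253 − 3x_{Pike} − 2x_{Largo}) − 19x_{Pike}.
∂π/∂x_{Pike} = 234 − 6x_{Pike} − 2x_{Largo} = 0 ⇒ x_{Pike} = 39 − (1/3)x_{Largo}.
The game is symmetric, so in equilibrium x_{Largo} = x_{Pike}: the reaction function gives (4/3)x_{Pike} = 39, hence x_{Pike} = 29.25.

29.25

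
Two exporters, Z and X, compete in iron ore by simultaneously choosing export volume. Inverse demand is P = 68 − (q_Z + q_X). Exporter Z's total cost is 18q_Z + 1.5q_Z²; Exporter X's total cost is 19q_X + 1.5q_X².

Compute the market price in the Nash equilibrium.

Exporter Z's profit: π = q_Z(68 − (q_Z + q_X)) − 18q_Z − 1.5q_Z².
∂π/∂q_Z = 50 − 5q_Z − q_X = 0, so q_Z = 10 − 0.2q_X.
By the same steps for X: q_X = 9.8 − 0.2q_Z.
Substituting the second reaction function into the first: q_Z = 10 − 0.2(9.8 − 0.2q_Z), which gives 0.96q_Z = 8.04 ⇒ q_Z = 8.375.
Then q_X = 9.8 − 0.2·8.375 = 8.125.
Equilibrium price: P = 68 − 16.5 = 51.5.

51.5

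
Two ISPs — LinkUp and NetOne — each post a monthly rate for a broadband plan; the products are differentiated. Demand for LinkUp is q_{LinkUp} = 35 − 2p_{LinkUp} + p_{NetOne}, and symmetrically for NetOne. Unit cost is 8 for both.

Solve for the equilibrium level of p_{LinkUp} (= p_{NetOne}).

LinkUp's profit: π = (p_{LinkUp} − 8)(35 − 2p_{LinkUp} + p_{NetOne}).
∂π/∂p_{LinkUp} = 51 − 4p_{LinkUp} + p_{NetOne} = 0 ⇒ p_{LinkUp} = 12.75 + 0.25p_{NetOne}.
The game is symmetric, so in equilibrium p_{NetOne} = p_{LinkUp}: the reaction function gives 0.75p_{LinkUp} = 12.75, hence p_{LinkUp} = 17.

17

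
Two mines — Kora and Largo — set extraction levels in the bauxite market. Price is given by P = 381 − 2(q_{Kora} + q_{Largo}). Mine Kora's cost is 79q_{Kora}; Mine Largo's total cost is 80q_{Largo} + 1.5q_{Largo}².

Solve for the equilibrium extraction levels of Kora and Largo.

Mine Kora's profit: π = q_{Kora}(381 − 2(q_{Kora} + q_{Largo})) − 79q_{Kora}.
∂π/∂q_{Kora} = 302 − 4q_{Kora} − 2q_{Largo} = 0, so q_{Kora} = 75.5 − 0.5q_{Largo}.
For Largo: ∂π/∂q_{Largo} = 301 − 7q_{Largo} − 2q_{Kora} = 0 ⇒ q_{Largo} = 43 − (2/7)q_{Kora}.
Substituting the second reaction function into the first: q_{Kora} = 75.5 − 0.5(43 − (2/7)q_{Kora}), which gives (6/7)q_{Kora} = 54 ⇒ q_{Kora} = 63.
Then q_{Largo} = 43 − (2/7)·63 = 25.

63, 25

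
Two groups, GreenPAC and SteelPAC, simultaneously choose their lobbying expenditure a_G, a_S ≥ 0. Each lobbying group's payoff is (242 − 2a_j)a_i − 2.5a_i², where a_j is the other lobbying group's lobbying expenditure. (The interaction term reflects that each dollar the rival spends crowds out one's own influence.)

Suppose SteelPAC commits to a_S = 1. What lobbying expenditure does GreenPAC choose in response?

48

GreenPAC's payoff is (242 − 2a_S)a_G − 2.5a_G².
∂π/∂a_G = 242 − 2a_S − 5a_G = 0, so a_G = 48.4 − 0.4a_S.
At a_S = 1: a_G = 48.4 − 0.4·1 = 48.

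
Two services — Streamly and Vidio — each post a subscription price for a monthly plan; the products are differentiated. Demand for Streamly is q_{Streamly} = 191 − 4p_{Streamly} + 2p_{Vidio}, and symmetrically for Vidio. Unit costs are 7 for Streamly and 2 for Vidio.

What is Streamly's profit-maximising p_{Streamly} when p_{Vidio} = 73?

45.625

Streamly's profit: π = (p_{Streamly} − 7)(191 − 4p_{Streamly} + 2p_{Vidio}).
∂π/∂p_{Streamly} = 219 − 8p_{Streamly} + 2p_{Vidio} = 0 ⇒ p_{Streamly} = 27.375 + 0.25p_{Vidio}.
At p_{Vidio} = 73: p_{Streamly} = 27.375 + 0.25·73 = 45.625.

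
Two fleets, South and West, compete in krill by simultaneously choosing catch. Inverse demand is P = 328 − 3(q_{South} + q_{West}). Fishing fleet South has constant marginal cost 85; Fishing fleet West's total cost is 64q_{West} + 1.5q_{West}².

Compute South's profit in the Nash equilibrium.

2883

Fishing fleet South's profit: π = q_{South}(328 − 3(q_{South} + q_{West})) − 85q_{South}.
∂π/∂q_{South} = 243 − 6q_{South} − 3q_{West} = 0, so q_{South} = 40.5 − 0.5q_{West}.
For West: ∂π/∂q_{West} = 264 − 9q_{West} − 3q_{South} = 0 ⇒ q_{West} = 88/3 − (1/3)q_{South}.
Substituting the second reaction function into the first: q_{South} = 40.5 − 0.5(88/3 − (1/3)q_{South}), which gives (5/6)q_{South} = 155/6 ⇒ q_{South} = 31.
Then q_{West} = 88/3 − (1/3)·31 = 19.
Price P = 328 − 3·50 = 178.
South's profit: (178 − 85)·31 = 2883.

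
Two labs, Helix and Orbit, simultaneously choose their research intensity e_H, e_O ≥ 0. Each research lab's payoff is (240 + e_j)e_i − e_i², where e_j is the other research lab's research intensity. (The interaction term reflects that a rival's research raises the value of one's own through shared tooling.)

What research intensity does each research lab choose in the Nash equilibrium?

240

Helix's payoff is (240 + e_O)e_H − e_H².
∂π/∂e_H = 240 + e_O − 2e_H = 0, so e_H = 120 + 0.5e_O.
Setting e_H = e_O in the reaction function: e_H = 120 + 0.5e_H, so e_H = 120 / 0.5 = 240.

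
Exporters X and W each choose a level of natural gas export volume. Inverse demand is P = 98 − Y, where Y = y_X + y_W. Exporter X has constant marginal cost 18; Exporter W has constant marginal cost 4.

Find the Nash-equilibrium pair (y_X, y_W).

22, 36

Exporter X's profit: π = y_X(98 − (y_X + y_W)) − 18y_X.
∂π/∂y_X = 80 − 2y_X − y_W = 0, so y_X = 40 − 0.5y_W.
By the same steps for W: y_W = 47 − 0.5y_X.
Solving the two reaction functions simultaneously: (1 − (−0.5)(−0.5))y_X = 40 − 0.5·47, so 0.75y_X = 16.5 and y_X = 22.
Then y_W = 47 − 0.5·22 = 36.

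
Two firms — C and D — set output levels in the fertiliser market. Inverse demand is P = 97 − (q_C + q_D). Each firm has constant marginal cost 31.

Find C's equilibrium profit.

484

Firm C's profit: π = q_C(97 − (q_C + q_D)) − 31q_C.
∂π/∂q_C = 66 − 2q_C − q_D = 0, so q_C = 33 − 0.5q_D.
By symmetry q_D = q_C; substituting into the reaction function, 1.5q_C = 33 and q_C = 22.
Price P = 97 − 44 = 53.
C's profit: (53 − 31)·22 = 484.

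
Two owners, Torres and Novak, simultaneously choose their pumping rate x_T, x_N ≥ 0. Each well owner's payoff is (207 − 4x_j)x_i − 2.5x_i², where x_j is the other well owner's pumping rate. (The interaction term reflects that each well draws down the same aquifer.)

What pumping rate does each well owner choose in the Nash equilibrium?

Torres's payoff is (207 − 4x_N)x_T − 2.5x_T².
∂π/∂x_T = 207 − 4x_N − 5x_T = 0, so x_T = 41.4 − 0.8x_N.
Setting x_T = x_N in the reaction function: x_T = 41.4 − 0.8x_T, so x_T = 41.4 / 1.8 = 23.

23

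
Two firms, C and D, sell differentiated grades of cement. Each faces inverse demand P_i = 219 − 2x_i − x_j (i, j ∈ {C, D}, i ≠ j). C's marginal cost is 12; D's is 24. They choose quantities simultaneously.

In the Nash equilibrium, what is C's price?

Firm C's profit: π = x_C(219 − 2x_C − x_D) − 12x_C.
∂π/∂x_C = 207 − 4x_C − x_D = 0 ⇒ x_C = 51.75 − 0.25x_D.
Similarly x_D = 48.75 − 0.25x_C.
Solving the two reaction functions simultaneously: (1 − (−0.25)(−0.25))x_C = 51.75 − 0.25·48.75, so 0.9375x_C = 39.5625 and x_C = 42.2.
Then x_D = 48.75 − 0.25·42.2 = 38.2.
P_C = 219 − 2·42.2 − 38.2 = 96.4.

96.4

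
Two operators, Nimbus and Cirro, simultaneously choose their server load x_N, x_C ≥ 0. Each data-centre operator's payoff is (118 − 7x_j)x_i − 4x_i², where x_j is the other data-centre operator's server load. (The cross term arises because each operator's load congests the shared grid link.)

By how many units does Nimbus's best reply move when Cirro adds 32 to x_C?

-28

Nimbus's payoff is (118 − 7x_C)x_N − 4x_N².
∂π/∂x_N = 118 − 7x_C − 8x_N = 0, so x_N = 14.75 − 0.875x_C.
The reaction-function slope is −0.875, so a 32-unit rise in x_C moves x_N by −0.875 × 32 = −28. Nimbus's best response falls — the actions are strategic substitutes.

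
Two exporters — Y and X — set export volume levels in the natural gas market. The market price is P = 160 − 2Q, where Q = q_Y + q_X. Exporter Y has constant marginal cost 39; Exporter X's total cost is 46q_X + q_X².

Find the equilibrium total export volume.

Exporter Y's profit: π = q_Y(160 − 2(q_Y + q_X)) − 39q_Y.
∂π/∂q_Y = 121 − 4q_Y − 2q_X = 0, so q_Y = 30.25 − 0.5q_X.
For X: ∂π/∂q_X = 114 − 6q_X − 2q_Y = 0 ⇒ q_X = 19 − (1/3)q_Y.
Solving the two reaction functions simultaneously: (1 − (−0.5)(−1/3))q_Y = 30.25 − 0.5·19, so (5/6)q_Y = 20.75 and q_Y = 24.9.
Then q_X = 19 − (1/3)·24.9 = 10.7.
Total export volume: 24.9 + 10.7 = 35.6.

35.6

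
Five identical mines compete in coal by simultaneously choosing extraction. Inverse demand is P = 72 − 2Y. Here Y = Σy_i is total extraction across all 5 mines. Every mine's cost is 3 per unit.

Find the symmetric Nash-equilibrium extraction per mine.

A representative mine's profit is π_i = y_i(72 − 2Y) − 3y_i, with Y = y_i + Σ_{j≠i} y_j.
First-order condition: 69 − 4y_i − 2Σ_{j≠i} y_j = 0.
Imposing symmetry (y_j = y for all j) turns Σ_{j≠i} y_j into 4y, so 69 = 12y and y = 5.75.

5.75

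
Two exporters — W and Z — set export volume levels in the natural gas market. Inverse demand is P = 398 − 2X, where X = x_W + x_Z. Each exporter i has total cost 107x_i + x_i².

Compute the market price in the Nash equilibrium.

Exporter W's profit: π = x_W(398 − 2(x_W + x_Z)) − 107x_W − x_W².
∂π/∂x_W = 291 − 6x_W − 2x_Z = 0, so x_W = 48.5 − (1/3)x_Z.
The game is symmetric, so in equilibrium x_Z = x_W: the reaction function gives (4/3)x_W = 48.5, hence x_W = 36.375.
Equilibrium price: P = 398 − 2·72.75 = 252.5.

252.5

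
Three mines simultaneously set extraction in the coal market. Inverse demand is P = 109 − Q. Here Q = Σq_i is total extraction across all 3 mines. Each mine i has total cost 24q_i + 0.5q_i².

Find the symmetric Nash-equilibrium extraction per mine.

17

A representative mine's profit is π_i = q_i(109 − Q) − 24q_i − 0.5q_i², with Q = q_i + Σ_{j≠i} q_j.
First-order condition: 85 − 3q_i − Σ_{j≠i} q_j = 0.
Imposing symmetry (q_j = q for all j) turns Σ_{j≠i} q_j into 2q, so 85 = 5q and q = 17.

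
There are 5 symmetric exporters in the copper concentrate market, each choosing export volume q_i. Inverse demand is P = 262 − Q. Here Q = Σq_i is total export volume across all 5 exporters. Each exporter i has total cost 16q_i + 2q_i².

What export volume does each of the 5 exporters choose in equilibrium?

24.6

A representative exporter's profit is π_i = q_i(262 − Q) − 16q_i − 2q_i², with Q = q_i + Σ_{j≠i} q_j.
First-order condition: 246 − 6q_i − Σ_{j≠i} q_j = 0.
In a symmetric equilibrium every exporter chooses the same q, so Σ_{j≠i} q_j = 4q. The condition becomes 246 − 10q = 0, giving q = 246/10 = 24.6.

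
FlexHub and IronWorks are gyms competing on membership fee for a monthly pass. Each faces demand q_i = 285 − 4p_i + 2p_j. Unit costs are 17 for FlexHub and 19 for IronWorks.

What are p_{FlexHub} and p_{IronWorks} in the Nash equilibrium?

FlexHub's profit: π = (p_{FlexHub} − 17)(285 − 4p_{FlexHub} + 2p_{IronWorks}).
∂π/∂p_{FlexHub} = 353 − 8p_{FlexHub} + 2p_{IronWorks} = 0 ⇒ p_{FlexHub} = 44.125 + 0.25p_{IronWorks}.
Similarly p_{IronWorks} = 45.125 + 0.25p_{FlexHub}.
Solving the two reaction functions simultaneously: (1 − (0.25)(0.25))p_{FlexHub} = 44.125 + 0.25·45.125, so 0.9375p_{FlexHub} = 1773/32 and p_{FlexHub} = 59.1.
Then p_{IronWorks} = 45.125 + 0.25·59.1 = 59.9.

59.1, 59.9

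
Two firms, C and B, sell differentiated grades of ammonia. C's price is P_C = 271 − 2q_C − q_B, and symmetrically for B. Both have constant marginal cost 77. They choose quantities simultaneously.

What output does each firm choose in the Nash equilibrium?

Firm C's profit: π = q_C(271 − 2q_C − q_B) − 77q_C.
∂π/∂q_C = 194 − 4q_C − q_B = 0 ⇒ q_C = 48.5 − 0.25q_B.
Setting q_C = q_B in the reaction function: q_C = 48.5 − 0.25q_C, so q_C = 48.5 / 1.25 = 38.8.

38.8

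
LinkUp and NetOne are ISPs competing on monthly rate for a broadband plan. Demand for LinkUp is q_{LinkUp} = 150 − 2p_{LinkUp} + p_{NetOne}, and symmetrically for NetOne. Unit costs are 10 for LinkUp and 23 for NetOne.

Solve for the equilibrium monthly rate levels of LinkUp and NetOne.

LinkUp's profit: π = (p_{LinkUp} − 10)(150 − 2p_{LinkUp} + p_{NetOne}).
∂π/∂p_{LinkUp} = 170 − 4p_{LinkUp} + p_{NetOne} = 0 ⇒ p_{LinkUp} = 42.5 + 0.25p_{NetOne}.
Similarly p_{NetOne} = 49 + 0.25p_{LinkUp}.
Substituting the second reaction function into the first: p_{LinkUp} = 42.5 + 0.25(49 + 0.25p_{LinkUp}), which gives 0.9375p_{LinkUp} = 54.75 ⇒ p_{LinkUp} = 58.4.
Then p_{NetOne} = 49 + 0.25·58.4 = 63.6.

58.4, 63.6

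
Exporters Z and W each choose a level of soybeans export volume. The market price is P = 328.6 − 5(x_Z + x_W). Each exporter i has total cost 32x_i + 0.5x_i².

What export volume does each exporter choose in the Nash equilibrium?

Exporter Z's profit: π = x_Z(328.6 − 5(x_Z + x_W)) − 32x_Z − 0.5x_Z².
∂π/∂x_Z = 296.6 − 11x_Z − 5x_W = 0, so x_Z = 1483/55 − (5/11)x_W.
The game is symmetric, so in equilibrium x_W = x_Z: the reaction function gives (16/11)x_Z = 1483/55, hence x_Z = 18.5375.

18.5375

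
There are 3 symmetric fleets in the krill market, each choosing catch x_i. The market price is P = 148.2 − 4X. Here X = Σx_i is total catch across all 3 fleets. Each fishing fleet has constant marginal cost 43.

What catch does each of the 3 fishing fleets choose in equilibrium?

A representative fishing fleet's profit is π_i = x_i(148.2 − 4X) − 43x_i, with X = x_i + Σ_{j≠i} x_j.
First-order condition: 105.2 − 8x_i − 4Σ_{j≠i} x_j = 0.
With identical fishing fleets, set every x_j = x: then 105.2 − 8x − 8x = 0, i.e. x = 105.2/16 = 6.575.

6.575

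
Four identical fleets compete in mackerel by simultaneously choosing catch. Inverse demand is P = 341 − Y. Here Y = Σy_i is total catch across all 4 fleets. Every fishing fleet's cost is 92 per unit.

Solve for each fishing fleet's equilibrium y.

49.8

A representative fishing fleet's profit is π_i = y_i(341 − Y) − 92y_i, with Y = y_i + Σ_{j≠i} y_j.
First-order condition: 249 − 2y_i − Σ_{j≠i} y_j = 0.
Imposing symmetry (y_j = y for all j) turns Σ_{j≠i} y_j into 3y, so 249 = 5y and y = 49.8.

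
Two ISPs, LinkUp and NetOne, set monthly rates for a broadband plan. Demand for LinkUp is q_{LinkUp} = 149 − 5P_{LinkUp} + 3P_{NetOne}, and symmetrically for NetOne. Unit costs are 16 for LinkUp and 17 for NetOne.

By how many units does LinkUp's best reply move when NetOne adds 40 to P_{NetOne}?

12

LinkUp's profit: π = (P_{LinkUp} − 16)(149 − 5P_{LinkUp} + 3P_{NetOne}).
∂π/∂P_{LinkUp} = 229 − 10P_{LinkUp} + 3P_{NetOne} = 0 ⇒ P_{LinkUp} = 22.9 + 0.3P_{NetOne}.
The reaction-function slope is 0.3, so a 40-unit rise in P_{NetOne} moves P_{LinkUp} by 0.3 × 40 = 12. LinkUp's best response rises — the actions are strategic complements.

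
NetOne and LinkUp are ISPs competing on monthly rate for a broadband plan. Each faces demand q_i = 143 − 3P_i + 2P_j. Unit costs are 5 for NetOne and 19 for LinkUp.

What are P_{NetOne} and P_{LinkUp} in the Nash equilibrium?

42.125, 47.375

NetOne's profit: π = (P_{NetOne} − 5)(143 − 3P_{NetOne} + 2P_{LinkUp}).
∂π/∂P_{NetOne} = 158 − 6P_{NetOne} + 2P_{LinkUp} = 0 ⇒ P_{NetOne} = 79/3 + (1/3)P_{LinkUp}.
Similarly P_{LinkUp} = 100/3 + (1/3)P_{NetOne}.
Solving the two reaction functions simultaneously: (1 − (1/3)(1/3))P_{NetOne} = 79/3 + (1/3)·(100/3), so (8/9)P_{NetOne} = 337/9 and P_{NetOne} = 42.125.
Then P_{LinkUp} = 100/3 + (1/3)·42.125 = 47.375.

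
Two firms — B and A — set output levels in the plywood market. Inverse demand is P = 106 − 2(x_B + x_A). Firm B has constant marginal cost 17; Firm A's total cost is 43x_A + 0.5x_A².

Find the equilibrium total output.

24.5625

Firm B's profit: π = x_B(106 − 2(x_B + x_A)) − 17x_B.
∂π/∂x_B = 89 − 4x_B − 2x_A = 0, so x_B = 22.25 − 0.5x_A.
For A: ∂π/∂x_A = 63 − 5x_A − 2x_B = 0 ⇒ x_A = 12.6 − 0.4x_B.
Solving the two reaction functions simultaneously: (1 − (−0.5)(−0.4))x_B = 22.25 − 0.5·12.6, so 0.8x_B = 15.95 and x_B = 19.9375.
Then x_A = 12.6 − 0.4·19.9375 = 4.625.
Total output: 19.9375 + 4.625 = 24.5625.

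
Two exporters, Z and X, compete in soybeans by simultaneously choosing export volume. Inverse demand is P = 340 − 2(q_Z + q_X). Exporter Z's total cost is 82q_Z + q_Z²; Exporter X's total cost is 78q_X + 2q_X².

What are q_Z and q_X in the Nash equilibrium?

Exporter Z's profit: π = q_Z(340 − 2(q_Z + q_X)) − 82q_Z − q_Z².
∂π/∂q_Z = 258 − 6q_Z − 2q_X = 0, so q_Z = 43 − (1/3)q_X.
For X: ∂π/∂q_X = 262 − 8q_X − 2q_Z = 0 ⇒ q_X = 32.75 − 0.25q_Z.
Plugging q_X into Z's best response: q_Z = 43 − (1/3)(32.75 − 0.25q_Z) ⇒ (11/12)q_Z = 385/12, so q_Z = 35.
Then q_X = 32.75 − 0.25·35 = 24.

35, 24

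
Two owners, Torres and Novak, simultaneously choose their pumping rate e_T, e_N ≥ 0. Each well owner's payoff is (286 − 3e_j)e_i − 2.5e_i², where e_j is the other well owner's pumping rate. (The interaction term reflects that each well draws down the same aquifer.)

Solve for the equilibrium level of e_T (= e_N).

Torres's payoff is (286 − 3e_N)e_T − 2.5e_T².
∂π/∂e_T = 286 − 3e_N − 5e_T = 0, so e_T = 57.2 − 0.6e_N.
Setting e_T = e_N in the reaction function: e_T = 57.2 − 0.6e_T, so e_T = 57.2 / 1.6 = 35.75.

35.75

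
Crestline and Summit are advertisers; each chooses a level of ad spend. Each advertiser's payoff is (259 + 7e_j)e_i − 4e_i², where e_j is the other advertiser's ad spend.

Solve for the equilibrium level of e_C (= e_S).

259

Crestline's payoff is (259 + 7e_S)e_C − 4e_C².
∂π/∂e_C = 259 + 7e_S − 8e_C = 0, so e_C = 32.375 + 0.875e_S.
Setting e_C = e_S in the reaction function: e_C = 32.375 + 0.875e_C, so e_C = 32.375 / 0.125 = 259.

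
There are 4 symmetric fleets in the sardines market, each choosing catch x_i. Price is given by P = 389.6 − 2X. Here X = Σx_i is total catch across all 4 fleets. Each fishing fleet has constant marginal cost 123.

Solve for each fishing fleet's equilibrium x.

A representative fishing fleet's profit is π_i = x_i(389.6 − 2X) − 123x_i, with X = x_i + Σ_{j≠i} x_j.
First-order condition: 266.6 − 4x_i − 2Σ_{j≠i} x_j = 0.
In a symmetric equilibrium every fishing fleet chooses the same x, so Σ_{j≠i} x_j = 3x. The condition becomes 266.6 − 10x = 0, giving x = 266.6/10 = 26.66.

26.66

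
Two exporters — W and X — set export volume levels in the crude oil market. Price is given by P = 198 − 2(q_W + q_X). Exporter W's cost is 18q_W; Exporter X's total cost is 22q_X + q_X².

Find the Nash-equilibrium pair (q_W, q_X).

36.4, 17.2

Exporter W's profit: π = q_W(198 − 2(q_W + q_X)) − 18q_W.
∂π/∂q_W = 180 − 4q_W − 2q_X = 0, so q_W = 45 − 0.5q_X.
For X: ∂π/∂q_X = 176 − 6q_X − 2q_W = 0 ⇒ q_X = 88/3 − (1/3)q_W.
Solving the two reaction functions simultaneously: (1 − (−0.5)(−1/3))q_W = 45 − 0.5·(88/3), so (5/6)q_W = 91/3 and q_W = 36.4.
Then q_X = 88/3 − (1/3)·36.4 = 17.2.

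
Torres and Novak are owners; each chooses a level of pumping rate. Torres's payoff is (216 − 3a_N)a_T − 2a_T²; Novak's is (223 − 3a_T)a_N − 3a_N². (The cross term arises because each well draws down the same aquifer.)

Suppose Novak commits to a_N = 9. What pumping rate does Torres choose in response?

Expanding Torres's payoff: 216a_T − 3a_Na_T − 2a_T².
∂π/∂a_T = 216 − 3a_N − 4a_T = 0, so a_T = 54 − 0.75a_N.
At a_N = 9: a_T = 54 − 0.75·9 = 47.25.

47.25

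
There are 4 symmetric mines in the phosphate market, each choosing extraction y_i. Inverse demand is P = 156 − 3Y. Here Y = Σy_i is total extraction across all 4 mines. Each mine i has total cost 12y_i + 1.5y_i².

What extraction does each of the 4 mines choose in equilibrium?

8

A representative mine's profit is π_i = y_i(156 − 3Y) − 12y_i − 1.5y_i², with Y = y_i + Σ_{j≠i} y_j.
First-order condition: 144 − 9y_i − 3Σ_{j≠i} y_j = 0.
With identical mines, set every y_j = y: then 144 − 9y − 9y = 0, i.e. y = 144/18 = 8.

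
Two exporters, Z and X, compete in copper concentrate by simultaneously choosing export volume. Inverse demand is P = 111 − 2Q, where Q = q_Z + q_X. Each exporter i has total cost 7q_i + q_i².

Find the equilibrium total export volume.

26

Exporter Z's profit: π = q_Z(111 − 2(q_Z + q_X)) − 7q_Z − q_Z².
∂π/∂q_Z = 104 − 6q_Z − 2q_X = 0, so q_Z = 52/3 − (1/3)q_X.
Setting q_Z = q_X in the reaction function: q_Z = 52/3 − (1/3)q_Z, so q_Z = (52/3) / (4/3) = 13.
Total export volume: 13 + 13 = 26.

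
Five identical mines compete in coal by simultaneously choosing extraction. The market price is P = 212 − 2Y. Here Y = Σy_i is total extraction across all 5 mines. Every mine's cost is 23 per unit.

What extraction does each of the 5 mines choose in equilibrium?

A representative mine's profit is π_i = y_i(212 − 2Y) − 23y_i, with Y = y_i + Σ_{j≠i} y_j.
First-order condition: 189 − 4y_i − 2Σ_{j≠i} y_j = 0.
With identical mines, set every y_j = y: then 189 − 4y − 8y = 0, i.e. y = 189/12 = 15.75.

15.75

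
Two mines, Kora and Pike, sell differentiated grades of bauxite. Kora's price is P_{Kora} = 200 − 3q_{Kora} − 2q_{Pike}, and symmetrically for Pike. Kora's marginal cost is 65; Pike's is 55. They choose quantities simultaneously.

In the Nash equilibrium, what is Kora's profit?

Mine Kora's profit: π = q_{Kora}(200 − 3q_{Kora} − 2q_{Pike}) − 65q_{Kora}.
∂π/∂q_{Kora} = 135 − 6q_{Kora} − 2q_{Pike} = 0 ⇒ q_{Kora} = 22.5 − (1/3)q_{Pike}.
Similarly q_{Pike} = 145/6 − (1/3)q_{Kora}.
Solving the two reaction functions simultaneously: (1 − (−1/3)(−1/3))q_{Kora} = 22.5 − (1/3)·(145/6), so (8/9)q_{Kora} = 130/9 and q_{Kora} = 16.25.
Then q_{Pike} = 145/6 − (1/3)·16.25 = 18.75.
P_{Kora} = 200 − 3·16.25 − 2·18.75 = 113.75.
Profit = (113.75 − 65)·16.25 = 792.1875.

792.1875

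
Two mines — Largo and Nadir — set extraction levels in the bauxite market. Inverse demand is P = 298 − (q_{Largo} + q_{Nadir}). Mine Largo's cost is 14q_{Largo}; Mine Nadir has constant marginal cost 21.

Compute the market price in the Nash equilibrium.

111

Mine Largo's profit: π = q_{Largo}(298 − (q_{Largo} + q_{Nadir})) − 14q_{Largo}.
∂π/∂q_{Largo} = 284 − 2q_{Largo} − q_{Nadir} = 0, so q_{Largo} = 142 − 0.5q_{Nadir}.
By the same steps for Nadir: q_{Nadir} = 138.5 − 0.5q_{Largo}.
Plugging q_{Nadir} into Largo's best response: q_{Largo} = 142 − 0.5(138.5 − 0.5q_{Largo}) ⇒ 0.75q_{Largo} = 72.75, so q_{Largo} = 97.
Then q_{Nadir} = 138.5 − 0.5·97 = 90.
Equilibrium price: P = 298 − 187 = 111.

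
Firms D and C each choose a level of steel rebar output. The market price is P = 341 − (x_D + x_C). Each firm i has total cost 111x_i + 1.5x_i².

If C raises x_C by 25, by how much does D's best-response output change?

Firm D's profit: π = x_D(341 − (x_D + x_C)) − 111x_D − 1.5x_D².
∂π/∂x_D = 230 − 5x_D − x_C = 0, so x_D = 46 − 0.2x_C.
The reaction-function slope is −0.2, so a 25-unit rise in x_C moves x_D by −0.2 × 25 = −5. D's best response falls — the actions are strategic substitutes.

-5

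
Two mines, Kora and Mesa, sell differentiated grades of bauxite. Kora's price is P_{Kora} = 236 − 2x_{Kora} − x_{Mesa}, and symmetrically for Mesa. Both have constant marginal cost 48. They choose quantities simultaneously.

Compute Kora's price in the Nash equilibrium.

Mine Kora's profit: π = x_{Kora}(236 − 2x_{Kora} − x_{Mesa}) − 48x_{Kora}.
∂π/∂x_{Kora} = 188 − 4x_{Kora} − x_{Mesa} = 0 ⇒ x_{Kora} = 47 − 0.25x_{Mesa}.
By symmetry x_{Mesa} = x_{Kora}; substituting into the reaction function, 1.25x_{Kora} = 47 and x_{Kora} = 37.6.
P_{Kora} = 236 − 2·37.6 − 37.6 = 123.2.

123.2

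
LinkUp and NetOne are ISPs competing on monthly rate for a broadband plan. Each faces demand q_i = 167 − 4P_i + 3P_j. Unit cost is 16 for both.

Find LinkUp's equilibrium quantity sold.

LinkUp's profit: π = (P_{LinkUp} − 16)(167 − 4P_{LinkUp} + 3P_{NetOne}).
∂π/∂P_{LinkUp} = 231 − 8P_{LinkUp} + 3P_{NetOne} = 0 ⇒ P_{LinkUp} = 28.875 + 0.375P_{NetOne}.
The game is symmetric, so in equilibrium P_{NetOne} = P_{LinkUp}: the reaction function gives 0.625P_{LinkUp} = 28.875, hence P_{LinkUp} = 46.2.
q_{LinkUp} = 167 − 4·46.2 + 3·46.2 = 120.8.

120.8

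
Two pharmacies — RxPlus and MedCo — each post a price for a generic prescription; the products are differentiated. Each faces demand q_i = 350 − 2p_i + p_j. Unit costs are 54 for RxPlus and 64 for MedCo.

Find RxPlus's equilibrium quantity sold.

200

RxPlus's profit: π = (p_{RxPlus} − 54)(350 − 2p_{RxPlus} + p_{MedCo}).
∂π/∂p_{RxPlus} = 458 − 4p_{RxPlus} + p_{MedCo} = 0 ⇒ p_{RxPlus} = 114.5 + 0.25p_{MedCo}.
Similarly p_{MedCo} = 119.5 + 0.25p_{RxPlus}.
Substituting the second reaction function into the first: p_{RxPlus} = 114.5 + 0.25(119.5 + 0.25p_{RxPlus}), which gives 0.9375p_{RxPlus} = 144.375 ⇒ p_{RxPlus} = 154.
Then p_{MedCo} = 119.5 + 0.25·154 = 158.
q_{RxPlus} = 350 − 2·154 + 158 = 200.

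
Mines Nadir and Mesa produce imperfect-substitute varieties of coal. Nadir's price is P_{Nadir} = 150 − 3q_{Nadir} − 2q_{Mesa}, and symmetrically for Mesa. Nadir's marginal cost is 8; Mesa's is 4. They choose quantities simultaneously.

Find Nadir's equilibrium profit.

Mine Nadir's profit: π = q_{Nadir}(150 − 3q_{Nadir} − 2q_{Mesa}) − 8q_{Nadir}.
∂π/∂q_{Nadir} = 142 − 6q_{Nadir} − 2q_{Mesa} = 0 ⇒ q_{Nadir} = 71/3 − (1/3)q_{Mesa}.
Similarly q_{Mesa} = 73/3 − (1/3)q_{Nadir}.
Solving the two reaction functions simultaneously: (1 − (−1/3)(−1/3))q_{Nadir} = 71/3 − (1/3)·(73/3), so (8/9)q_{Nadir} = 140/9 and q_{Nadir} = 17.5.
Then q_{Mesa} = 73/3 − (1/3)·17.5 = 18.5.
P_{Nadir} = 150 − 3·17.5 − 2·18.5 = 60.5.
Profit = (60.5 − 8)·17.5 = 918.75.

918.75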